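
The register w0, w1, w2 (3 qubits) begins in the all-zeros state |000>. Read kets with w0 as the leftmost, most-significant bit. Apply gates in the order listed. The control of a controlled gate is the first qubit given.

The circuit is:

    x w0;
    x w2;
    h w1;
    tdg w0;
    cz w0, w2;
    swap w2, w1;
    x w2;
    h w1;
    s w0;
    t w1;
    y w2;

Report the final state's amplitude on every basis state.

After the circuit, the state carries amplitude 0 on |000>, 0 on |001>, 0 on |010>, 0 on |011>, exp(3*I*pi/4)/2 on |100>, -exp(3*I*pi/4)/2 on |101>, 1/2 on |110>, -1/2 on |111>.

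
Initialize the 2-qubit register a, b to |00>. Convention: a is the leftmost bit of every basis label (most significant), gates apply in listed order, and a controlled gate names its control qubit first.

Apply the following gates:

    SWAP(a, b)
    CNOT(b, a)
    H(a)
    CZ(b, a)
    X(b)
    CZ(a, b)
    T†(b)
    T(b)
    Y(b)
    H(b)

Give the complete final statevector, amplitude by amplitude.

After the circuit, the state carries amplitude -I/2 on |00>, -I/2 on |01>, I/2 on |10>, I/2 on |11>.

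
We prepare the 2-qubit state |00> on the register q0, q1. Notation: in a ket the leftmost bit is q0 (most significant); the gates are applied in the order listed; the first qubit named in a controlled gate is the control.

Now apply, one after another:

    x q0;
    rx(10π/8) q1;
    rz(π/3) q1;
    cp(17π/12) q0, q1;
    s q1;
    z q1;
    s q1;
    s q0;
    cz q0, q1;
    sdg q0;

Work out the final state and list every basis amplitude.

After the circuit, the state carries amplitude 0 on |00>, 0 on |01>, sqrt(2 - sqrt(2))*exp(5*I*pi/6)/2 on |10>, sqrt(sqrt(2) + 2)*exp(I*pi/12)/2 on |11>.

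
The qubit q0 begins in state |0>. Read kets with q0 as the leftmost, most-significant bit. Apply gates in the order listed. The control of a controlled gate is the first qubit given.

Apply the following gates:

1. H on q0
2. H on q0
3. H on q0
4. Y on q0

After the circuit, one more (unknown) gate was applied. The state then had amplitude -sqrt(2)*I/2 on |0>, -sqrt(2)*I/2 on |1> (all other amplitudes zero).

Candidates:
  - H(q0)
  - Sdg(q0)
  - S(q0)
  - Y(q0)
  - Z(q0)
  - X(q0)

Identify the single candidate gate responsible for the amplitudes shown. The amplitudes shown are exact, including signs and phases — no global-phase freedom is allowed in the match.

It was Z(q0) that produced the state shown. Key observation: gates 1-2 undo each other exactly, leaving only the rest of the circuit to track.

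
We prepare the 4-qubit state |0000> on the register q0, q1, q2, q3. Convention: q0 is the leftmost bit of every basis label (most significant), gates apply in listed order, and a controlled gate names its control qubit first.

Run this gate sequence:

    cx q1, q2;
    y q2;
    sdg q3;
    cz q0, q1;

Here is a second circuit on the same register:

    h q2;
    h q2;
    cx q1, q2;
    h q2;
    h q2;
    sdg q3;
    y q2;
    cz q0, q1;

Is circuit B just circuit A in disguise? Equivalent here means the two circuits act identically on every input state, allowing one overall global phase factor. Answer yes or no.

Yes, they are equivalent — the unitaries differ by at most a global phase.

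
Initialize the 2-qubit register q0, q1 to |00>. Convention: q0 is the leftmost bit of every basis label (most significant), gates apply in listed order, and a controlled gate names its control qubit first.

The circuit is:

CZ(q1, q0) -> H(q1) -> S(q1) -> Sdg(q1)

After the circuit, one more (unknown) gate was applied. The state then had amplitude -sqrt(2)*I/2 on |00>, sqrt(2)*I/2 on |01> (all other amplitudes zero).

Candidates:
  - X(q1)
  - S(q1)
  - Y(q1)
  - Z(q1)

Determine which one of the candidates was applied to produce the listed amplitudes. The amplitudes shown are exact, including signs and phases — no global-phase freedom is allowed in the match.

The applied gate was Y(q1).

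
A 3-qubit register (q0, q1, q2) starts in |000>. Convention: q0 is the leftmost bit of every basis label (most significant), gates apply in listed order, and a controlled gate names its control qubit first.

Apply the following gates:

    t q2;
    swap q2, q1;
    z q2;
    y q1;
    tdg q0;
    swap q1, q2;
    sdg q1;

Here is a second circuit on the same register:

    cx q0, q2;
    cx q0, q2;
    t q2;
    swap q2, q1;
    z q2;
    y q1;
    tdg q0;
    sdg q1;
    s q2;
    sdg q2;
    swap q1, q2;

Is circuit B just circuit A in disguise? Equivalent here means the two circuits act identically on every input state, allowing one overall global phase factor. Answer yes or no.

No, they are not equivalent — no single phase factor reconciles the two unitaries.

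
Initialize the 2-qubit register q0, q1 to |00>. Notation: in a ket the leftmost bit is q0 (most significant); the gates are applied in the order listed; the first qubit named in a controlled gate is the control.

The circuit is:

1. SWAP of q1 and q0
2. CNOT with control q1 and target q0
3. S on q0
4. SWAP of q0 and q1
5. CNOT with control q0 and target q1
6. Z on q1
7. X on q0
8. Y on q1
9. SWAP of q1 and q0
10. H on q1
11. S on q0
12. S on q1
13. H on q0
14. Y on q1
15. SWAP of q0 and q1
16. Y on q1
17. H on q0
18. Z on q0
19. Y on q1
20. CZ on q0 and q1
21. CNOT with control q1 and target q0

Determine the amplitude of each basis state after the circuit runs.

After the circuit, the state carries amplitude sqrt(2)*(1 - I)/4 on |00>, sqrt(2)*(-1 - I)/4 on |01>, sqrt(2)*(-1 - I)/4 on |10>, sqrt(2)*(-1 + I)/4 on |11>.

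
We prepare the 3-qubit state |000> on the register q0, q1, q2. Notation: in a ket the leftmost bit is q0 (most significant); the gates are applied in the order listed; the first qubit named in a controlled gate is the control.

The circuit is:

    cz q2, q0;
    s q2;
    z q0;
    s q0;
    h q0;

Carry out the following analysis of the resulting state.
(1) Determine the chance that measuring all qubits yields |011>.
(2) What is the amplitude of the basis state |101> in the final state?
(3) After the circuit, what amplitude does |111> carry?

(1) A full measurement returns |011> with probability 0.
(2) The final state's coefficient on |101> equals 0.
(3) The final state's coefficient on |111> equals 0.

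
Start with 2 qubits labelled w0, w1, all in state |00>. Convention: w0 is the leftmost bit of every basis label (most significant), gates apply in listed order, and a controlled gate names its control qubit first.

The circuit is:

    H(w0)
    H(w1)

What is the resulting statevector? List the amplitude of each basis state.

The resulting statevector has amplitude 1/2 on |00>, 1/2 on |01>, 1/2 on |10>, 1/2 on |11>.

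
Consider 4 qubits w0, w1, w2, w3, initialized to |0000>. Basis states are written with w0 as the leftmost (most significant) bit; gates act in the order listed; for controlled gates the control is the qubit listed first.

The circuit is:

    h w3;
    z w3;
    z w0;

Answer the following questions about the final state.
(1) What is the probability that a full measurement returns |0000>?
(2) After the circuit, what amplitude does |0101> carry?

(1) A full measurement returns |0000> with probability 1/2.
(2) The final state's coefficient on |0101> equals 0.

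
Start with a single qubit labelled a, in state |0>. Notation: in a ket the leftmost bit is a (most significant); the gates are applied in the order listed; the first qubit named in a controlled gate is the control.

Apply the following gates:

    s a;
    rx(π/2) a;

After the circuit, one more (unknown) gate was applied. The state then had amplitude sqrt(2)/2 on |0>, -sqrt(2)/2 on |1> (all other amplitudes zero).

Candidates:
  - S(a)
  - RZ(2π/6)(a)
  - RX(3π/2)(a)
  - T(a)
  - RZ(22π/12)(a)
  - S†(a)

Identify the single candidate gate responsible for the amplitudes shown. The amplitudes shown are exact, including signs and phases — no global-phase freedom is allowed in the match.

It was S†(a) that produced the state shown.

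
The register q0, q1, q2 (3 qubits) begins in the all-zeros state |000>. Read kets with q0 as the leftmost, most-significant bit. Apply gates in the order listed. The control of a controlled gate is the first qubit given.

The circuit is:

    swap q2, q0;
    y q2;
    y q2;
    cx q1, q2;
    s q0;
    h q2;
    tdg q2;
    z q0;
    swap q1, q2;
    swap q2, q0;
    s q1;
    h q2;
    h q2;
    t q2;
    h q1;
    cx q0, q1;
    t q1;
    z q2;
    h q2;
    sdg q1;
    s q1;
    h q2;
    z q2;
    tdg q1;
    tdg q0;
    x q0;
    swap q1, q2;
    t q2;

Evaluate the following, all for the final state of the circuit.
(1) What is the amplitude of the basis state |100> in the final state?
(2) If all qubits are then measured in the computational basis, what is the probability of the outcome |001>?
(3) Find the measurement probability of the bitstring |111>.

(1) |100> carries amplitude 1/2 + exp(I*pi/4)/2 in the final state. Key observation: gates 17-24 undo each other exactly, leaving only the rest of the circuit to track.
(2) Outcome |001> occurs with probability 0.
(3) The probability of measuring |111> is 0.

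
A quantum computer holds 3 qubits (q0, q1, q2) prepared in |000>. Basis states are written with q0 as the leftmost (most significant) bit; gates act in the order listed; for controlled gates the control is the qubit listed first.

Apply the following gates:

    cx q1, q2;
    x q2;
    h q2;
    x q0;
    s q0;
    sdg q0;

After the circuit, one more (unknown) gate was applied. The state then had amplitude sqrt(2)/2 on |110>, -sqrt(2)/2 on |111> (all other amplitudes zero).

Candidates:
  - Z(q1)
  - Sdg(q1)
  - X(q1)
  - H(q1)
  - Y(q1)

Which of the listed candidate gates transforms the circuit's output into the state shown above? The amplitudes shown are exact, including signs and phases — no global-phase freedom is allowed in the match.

It was X(q1) that produced the state shown.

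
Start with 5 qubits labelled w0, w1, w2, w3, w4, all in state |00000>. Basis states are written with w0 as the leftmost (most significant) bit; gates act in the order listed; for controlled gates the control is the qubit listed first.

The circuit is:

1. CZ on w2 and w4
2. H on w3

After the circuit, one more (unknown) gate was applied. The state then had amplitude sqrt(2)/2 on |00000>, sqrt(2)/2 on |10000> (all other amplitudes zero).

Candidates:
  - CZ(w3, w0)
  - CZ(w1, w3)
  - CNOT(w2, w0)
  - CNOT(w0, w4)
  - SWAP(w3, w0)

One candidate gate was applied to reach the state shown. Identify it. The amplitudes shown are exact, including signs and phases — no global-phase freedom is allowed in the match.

It was SWAP(w3, w0) that produced the state shown.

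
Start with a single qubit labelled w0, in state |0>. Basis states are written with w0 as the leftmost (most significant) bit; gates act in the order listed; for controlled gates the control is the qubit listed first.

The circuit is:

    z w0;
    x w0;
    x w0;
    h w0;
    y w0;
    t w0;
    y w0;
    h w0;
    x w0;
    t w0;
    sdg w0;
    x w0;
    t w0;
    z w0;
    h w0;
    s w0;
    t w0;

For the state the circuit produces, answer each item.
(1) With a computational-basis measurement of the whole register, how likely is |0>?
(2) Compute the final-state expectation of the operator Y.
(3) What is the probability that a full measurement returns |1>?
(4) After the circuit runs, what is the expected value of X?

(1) A full measurement returns |0> with probability sqrt(2)/4 + 1/2.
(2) The observable Y averages to 1/2.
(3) The probability of measuring |1> is 1/2 - sqrt(2)/4.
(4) In the final state, X has expectation -1/2.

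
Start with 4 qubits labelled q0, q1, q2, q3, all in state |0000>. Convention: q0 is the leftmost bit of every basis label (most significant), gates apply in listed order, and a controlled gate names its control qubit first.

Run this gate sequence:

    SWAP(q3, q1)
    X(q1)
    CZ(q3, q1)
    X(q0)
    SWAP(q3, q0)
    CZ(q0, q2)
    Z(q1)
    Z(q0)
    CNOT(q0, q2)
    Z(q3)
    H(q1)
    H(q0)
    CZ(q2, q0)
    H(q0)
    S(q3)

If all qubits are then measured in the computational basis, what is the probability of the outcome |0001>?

The probability of measuring |0001> is 1/2.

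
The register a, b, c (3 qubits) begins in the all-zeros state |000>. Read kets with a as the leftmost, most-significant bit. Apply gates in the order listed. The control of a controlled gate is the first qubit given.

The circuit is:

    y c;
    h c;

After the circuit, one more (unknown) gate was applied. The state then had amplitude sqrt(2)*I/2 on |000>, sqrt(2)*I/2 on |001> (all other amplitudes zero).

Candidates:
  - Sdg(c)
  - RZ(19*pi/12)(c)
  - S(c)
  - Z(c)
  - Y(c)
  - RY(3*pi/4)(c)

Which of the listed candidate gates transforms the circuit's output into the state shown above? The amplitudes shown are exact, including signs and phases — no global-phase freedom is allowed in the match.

It was Z(c) that produced the state shown.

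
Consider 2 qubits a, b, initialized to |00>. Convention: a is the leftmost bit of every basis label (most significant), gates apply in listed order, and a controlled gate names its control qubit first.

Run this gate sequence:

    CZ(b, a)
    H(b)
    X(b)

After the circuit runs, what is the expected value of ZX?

The observable ZX averages to 1.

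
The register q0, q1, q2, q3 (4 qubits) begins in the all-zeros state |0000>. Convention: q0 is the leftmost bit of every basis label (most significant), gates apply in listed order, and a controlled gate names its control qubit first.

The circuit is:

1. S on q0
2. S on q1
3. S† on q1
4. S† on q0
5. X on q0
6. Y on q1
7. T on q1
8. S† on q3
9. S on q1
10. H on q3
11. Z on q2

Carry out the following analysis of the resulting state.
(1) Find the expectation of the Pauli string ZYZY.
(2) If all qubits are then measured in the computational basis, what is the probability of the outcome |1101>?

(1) The expectation value of ZYZY is 0.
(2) The probability of measuring |1101> is 1/2.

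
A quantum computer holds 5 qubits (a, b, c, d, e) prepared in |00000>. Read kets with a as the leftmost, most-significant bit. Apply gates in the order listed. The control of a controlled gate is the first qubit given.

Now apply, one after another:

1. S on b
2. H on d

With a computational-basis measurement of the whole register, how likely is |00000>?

The probability of measuring |00000> is 1/2.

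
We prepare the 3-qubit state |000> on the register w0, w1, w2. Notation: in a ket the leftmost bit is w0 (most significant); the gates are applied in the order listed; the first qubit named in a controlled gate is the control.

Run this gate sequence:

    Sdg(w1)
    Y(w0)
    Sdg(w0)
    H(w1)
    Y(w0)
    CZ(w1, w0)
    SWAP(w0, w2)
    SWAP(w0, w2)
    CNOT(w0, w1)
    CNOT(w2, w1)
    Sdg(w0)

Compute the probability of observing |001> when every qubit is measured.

The probability of measuring |001> is 0. Key observation: gates 7-8 undo each other exactly, leaving only the rest of the circuit to track.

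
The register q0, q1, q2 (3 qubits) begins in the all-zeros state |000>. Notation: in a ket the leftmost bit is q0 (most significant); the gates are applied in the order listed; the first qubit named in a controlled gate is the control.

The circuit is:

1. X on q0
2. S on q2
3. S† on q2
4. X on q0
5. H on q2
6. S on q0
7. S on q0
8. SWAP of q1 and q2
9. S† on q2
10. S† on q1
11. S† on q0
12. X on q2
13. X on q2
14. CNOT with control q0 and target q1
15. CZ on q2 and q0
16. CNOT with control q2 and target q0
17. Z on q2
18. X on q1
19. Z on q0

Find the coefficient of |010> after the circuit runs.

The amplitude on |010> is sqrt(2)/2. Key observation: the block from step 1 through step 4 cancels to the identity and can be dropped.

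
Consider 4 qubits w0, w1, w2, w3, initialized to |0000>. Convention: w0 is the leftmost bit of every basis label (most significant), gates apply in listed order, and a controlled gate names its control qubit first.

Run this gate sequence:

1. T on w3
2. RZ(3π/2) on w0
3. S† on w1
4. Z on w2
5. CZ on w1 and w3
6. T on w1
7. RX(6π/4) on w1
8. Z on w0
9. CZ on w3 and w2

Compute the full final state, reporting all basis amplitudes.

The resulting statevector has amplitude sqrt(2)*exp(I*pi/4)/2 on |0000>, sqrt(2)*exp(3*I*pi/4)/2 on |0100>, and 0 on every other basis state.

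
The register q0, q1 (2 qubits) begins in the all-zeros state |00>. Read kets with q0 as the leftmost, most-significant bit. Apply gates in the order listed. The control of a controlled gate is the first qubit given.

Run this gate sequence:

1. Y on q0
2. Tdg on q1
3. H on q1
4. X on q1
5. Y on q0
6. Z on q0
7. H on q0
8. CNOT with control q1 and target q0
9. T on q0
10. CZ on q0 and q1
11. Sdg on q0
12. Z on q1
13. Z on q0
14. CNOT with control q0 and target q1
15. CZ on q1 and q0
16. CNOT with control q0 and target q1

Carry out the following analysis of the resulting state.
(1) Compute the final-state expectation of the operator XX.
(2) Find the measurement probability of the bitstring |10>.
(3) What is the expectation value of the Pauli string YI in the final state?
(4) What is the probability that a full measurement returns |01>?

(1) The observable XX averages to -sqrt(2)/2.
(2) Outcome |10> occurs with probability 1/4.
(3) The expectation value of YI is -sqrt(2)/2.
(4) Outcome |01> occurs with probability 1/4.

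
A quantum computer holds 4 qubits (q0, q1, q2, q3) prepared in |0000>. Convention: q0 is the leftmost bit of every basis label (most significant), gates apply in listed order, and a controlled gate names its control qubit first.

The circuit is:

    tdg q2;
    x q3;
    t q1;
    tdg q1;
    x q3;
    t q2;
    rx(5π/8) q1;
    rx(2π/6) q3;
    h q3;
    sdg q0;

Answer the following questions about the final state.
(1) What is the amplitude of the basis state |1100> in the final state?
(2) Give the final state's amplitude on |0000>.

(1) The amplitude on |1100> is 0. Key observation: the block from step 1 through step 6 cancels to the identity and can be dropped.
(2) The final state's coefficient on |0000> equals (sqrt(6) - sqrt(2)*I)*cos(5*pi/16)/4.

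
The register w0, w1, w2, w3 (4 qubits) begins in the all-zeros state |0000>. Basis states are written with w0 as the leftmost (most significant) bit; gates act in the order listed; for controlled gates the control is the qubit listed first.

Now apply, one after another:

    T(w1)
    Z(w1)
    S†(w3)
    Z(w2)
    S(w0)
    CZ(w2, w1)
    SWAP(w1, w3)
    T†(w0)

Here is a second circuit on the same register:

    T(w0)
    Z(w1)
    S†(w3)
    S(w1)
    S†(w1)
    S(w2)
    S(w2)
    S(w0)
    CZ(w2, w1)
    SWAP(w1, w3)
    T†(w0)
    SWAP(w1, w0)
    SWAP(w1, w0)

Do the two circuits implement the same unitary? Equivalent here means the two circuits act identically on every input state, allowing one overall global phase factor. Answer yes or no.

No, they are not equivalent — no single phase factor reconciles the two unitaries.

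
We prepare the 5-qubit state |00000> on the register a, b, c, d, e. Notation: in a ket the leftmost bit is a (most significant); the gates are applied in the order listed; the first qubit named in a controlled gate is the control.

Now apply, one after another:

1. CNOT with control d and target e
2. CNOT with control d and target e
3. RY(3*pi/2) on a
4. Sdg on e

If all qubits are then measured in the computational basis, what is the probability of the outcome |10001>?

The probability of measuring |10001> is 0.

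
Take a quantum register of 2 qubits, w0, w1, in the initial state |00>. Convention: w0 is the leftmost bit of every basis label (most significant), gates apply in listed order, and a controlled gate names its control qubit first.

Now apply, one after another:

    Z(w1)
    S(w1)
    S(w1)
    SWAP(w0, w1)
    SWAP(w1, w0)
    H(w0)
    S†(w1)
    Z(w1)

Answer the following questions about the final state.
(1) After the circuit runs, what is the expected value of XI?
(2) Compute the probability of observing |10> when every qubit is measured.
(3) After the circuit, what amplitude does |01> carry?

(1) In the final state, XI has expectation 1.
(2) A full measurement returns |10> with probability 1/2.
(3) |01> carries amplitude 0 in the final state.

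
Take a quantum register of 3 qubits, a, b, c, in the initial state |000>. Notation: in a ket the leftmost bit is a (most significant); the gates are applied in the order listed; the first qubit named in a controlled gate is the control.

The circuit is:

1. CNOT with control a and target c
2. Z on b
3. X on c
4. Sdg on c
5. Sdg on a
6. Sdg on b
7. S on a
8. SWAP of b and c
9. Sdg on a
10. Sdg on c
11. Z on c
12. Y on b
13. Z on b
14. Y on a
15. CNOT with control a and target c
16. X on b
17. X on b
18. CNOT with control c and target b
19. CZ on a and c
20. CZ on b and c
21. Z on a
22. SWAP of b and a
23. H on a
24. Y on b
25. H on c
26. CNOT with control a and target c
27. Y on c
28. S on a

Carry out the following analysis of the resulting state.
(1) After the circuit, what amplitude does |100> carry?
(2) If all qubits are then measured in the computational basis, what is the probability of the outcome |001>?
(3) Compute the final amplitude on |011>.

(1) The final state's coefficient on |100> equals -1/2. Key observation: gates 16-17 undo each other exactly, leaving only the rest of the circuit to track.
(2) Outcome |001> occurs with probability 1/4.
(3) The final state's coefficient on |011> equals 0.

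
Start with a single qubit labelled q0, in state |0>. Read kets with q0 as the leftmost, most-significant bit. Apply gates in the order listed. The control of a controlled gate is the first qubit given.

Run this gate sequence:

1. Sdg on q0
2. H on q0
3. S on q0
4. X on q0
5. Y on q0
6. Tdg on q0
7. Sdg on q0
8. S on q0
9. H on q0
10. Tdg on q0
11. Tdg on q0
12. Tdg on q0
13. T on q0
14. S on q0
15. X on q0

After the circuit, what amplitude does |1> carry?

The amplitude on |1> is -I/2 + exp(3*I*pi/4)/2.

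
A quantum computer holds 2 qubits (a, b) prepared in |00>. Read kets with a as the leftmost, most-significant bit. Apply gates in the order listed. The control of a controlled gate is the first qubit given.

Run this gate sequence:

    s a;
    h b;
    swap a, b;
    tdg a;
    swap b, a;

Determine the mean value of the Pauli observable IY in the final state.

The expectation value of IY is -sqrt(2)/2.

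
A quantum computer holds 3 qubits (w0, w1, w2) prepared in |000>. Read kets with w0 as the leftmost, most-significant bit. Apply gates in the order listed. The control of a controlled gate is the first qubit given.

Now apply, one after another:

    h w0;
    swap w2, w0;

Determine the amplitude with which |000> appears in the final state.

|000> carries amplitude sqrt(2)/2 in the final state.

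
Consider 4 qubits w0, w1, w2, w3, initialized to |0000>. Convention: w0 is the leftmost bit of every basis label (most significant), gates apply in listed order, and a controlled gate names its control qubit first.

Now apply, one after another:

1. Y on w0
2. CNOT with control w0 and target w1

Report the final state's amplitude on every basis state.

The final amplitudes are I on |1100>, and 0 on every other basis state.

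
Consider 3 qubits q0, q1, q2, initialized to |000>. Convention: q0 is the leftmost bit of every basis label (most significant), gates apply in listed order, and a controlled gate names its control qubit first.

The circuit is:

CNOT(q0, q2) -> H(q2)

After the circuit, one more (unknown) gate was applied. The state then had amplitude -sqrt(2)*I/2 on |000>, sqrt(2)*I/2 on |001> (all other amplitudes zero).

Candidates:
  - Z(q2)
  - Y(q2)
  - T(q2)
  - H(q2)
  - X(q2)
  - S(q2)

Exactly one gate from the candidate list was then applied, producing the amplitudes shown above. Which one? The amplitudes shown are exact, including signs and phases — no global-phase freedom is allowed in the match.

The applied gate was Y(q2).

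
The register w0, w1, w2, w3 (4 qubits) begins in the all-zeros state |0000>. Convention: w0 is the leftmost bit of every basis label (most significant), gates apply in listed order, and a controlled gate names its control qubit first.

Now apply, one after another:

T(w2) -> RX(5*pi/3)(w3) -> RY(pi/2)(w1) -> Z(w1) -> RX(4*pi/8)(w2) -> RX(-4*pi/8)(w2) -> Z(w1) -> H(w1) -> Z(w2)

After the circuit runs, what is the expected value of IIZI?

In the final state, IIZI has expectation 1. Key observation: gates 4-7 undo each other exactly, leaving only the rest of the circuit to track.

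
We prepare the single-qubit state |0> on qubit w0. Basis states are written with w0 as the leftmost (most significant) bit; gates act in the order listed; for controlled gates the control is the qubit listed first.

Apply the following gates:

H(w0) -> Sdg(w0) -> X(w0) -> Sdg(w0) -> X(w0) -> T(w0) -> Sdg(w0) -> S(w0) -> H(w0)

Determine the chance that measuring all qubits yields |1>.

The probability of measuring |1> is 1/2 - sqrt(2)/4.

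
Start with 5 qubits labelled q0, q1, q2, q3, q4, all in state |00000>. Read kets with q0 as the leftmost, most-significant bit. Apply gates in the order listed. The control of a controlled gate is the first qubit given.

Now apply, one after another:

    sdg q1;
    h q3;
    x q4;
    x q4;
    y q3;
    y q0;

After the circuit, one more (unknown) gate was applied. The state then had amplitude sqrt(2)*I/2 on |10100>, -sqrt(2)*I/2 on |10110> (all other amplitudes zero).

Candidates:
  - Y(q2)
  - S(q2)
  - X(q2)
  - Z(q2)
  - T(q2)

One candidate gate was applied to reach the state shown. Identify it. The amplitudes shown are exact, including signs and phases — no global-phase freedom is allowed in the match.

It was Y(q2) that produced the state shown.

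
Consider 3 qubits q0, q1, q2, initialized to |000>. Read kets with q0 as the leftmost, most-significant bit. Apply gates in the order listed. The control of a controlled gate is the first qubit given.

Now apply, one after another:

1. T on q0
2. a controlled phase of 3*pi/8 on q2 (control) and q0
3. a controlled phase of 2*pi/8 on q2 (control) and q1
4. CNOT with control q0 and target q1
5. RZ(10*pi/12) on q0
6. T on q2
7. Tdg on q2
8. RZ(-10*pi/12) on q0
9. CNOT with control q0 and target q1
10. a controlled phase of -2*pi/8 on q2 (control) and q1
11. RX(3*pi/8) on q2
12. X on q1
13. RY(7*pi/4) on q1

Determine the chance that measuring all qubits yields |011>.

A full measurement returns |011> with probability (2 - sqrt(2 - sqrt(2)))*(sqrt(2) + 2)/16. Key observation: the block from step 3 through step 10 cancels to the identity and can be dropped.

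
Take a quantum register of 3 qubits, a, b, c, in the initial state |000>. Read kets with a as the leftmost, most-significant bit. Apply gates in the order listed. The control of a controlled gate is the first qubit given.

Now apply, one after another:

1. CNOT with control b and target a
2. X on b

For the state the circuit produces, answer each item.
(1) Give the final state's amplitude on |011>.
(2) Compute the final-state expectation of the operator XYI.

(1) The final state's coefficient on |011> equals 0.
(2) The observable XYI averages to 0.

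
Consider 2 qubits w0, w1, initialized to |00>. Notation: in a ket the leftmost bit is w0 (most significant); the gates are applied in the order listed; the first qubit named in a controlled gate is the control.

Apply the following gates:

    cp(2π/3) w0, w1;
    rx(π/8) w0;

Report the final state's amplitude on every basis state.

The resulting statevector has amplitude cos(pi/16) on |00>, 0 on |01>, -I*sin(pi/16) on |10>, 0 on |11>.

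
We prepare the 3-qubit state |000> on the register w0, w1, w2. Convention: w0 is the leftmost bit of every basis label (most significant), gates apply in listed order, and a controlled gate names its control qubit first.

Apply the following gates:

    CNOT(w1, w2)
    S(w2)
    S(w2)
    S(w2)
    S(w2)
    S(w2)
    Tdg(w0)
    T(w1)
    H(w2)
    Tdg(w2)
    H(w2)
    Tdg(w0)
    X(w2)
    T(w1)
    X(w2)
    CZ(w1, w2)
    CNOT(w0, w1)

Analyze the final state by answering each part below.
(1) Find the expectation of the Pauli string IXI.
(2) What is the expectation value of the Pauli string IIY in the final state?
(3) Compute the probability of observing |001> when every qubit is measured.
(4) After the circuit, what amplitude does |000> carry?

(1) The observable IXI averages to 0. Key observation: steps 2-5 multiply out to the identity, so the circuit reduces to the remaining gates.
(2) In the final state, IIY has expectation sqrt(2)/2.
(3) A full measurement returns |001> with probability 1/2 - sqrt(2)/4.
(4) |000> carries amplitude 1/2 - exp(3*I*pi/4)/2 in the final state.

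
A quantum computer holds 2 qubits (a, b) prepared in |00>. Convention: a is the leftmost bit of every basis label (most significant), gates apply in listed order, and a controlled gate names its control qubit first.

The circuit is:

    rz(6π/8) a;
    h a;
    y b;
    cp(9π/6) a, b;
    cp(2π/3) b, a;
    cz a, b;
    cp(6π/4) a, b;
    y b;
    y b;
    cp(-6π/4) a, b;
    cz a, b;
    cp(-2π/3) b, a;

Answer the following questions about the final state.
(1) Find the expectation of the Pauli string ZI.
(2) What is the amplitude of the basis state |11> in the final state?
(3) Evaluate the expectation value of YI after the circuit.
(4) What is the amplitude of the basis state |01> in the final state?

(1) In the final state, ZI has expectation 0. Key observation: steps 5-12 multiply out to the identity, so the circuit reduces to the remaining gates.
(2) The amplitude on |11> is -sqrt(2)*exp(5*I*pi/8)/2.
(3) The expectation value of YI is -1.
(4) The amplitude on |01> is sqrt(2)*exp(I*pi/8)/2.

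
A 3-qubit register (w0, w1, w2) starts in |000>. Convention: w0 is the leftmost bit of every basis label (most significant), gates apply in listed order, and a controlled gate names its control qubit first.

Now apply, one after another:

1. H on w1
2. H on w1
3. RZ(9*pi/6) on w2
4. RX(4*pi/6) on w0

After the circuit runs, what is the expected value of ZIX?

The observable ZIX averages to 0. Key observation: steps 1-2 multiply out to the identity, so the circuit reduces to the remaining gates.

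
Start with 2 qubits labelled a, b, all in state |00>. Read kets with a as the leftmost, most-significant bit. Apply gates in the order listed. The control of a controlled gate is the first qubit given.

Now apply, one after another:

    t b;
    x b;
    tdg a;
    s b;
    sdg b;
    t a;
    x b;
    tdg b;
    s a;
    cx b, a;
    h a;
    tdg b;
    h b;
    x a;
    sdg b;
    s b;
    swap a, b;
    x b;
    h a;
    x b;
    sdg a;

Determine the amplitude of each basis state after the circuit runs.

The resulting statevector has amplitude sqrt(2)/2 on |00>, sqrt(2)/2 on |01>, 0 on |10>, 0 on |11>. Key observation: steps 1-8 multiply out to the identity, so the circuit reduces to the remaining gates.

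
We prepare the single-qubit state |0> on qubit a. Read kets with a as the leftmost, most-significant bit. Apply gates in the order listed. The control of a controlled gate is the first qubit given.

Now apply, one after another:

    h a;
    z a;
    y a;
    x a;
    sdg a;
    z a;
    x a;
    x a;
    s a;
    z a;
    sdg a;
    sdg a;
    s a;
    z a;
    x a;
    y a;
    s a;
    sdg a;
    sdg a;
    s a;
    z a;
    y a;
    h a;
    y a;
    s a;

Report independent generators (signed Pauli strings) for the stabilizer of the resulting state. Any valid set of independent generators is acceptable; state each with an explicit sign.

The final state is stabilized by the group generated by +X; other independent generating sets are equally valid.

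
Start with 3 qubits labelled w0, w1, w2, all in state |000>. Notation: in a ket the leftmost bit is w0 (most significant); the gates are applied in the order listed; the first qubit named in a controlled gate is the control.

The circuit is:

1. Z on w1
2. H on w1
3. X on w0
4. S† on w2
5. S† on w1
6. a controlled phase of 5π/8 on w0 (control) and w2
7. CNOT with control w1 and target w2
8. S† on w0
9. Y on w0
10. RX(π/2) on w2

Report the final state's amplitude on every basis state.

The final amplitudes are -1/2 on |000>, I/2 on |001>, 1/2 on |010>, I/2 on |011>, 0 on |100>, 0 on |101>, 0 on |110>, 0 on |111>.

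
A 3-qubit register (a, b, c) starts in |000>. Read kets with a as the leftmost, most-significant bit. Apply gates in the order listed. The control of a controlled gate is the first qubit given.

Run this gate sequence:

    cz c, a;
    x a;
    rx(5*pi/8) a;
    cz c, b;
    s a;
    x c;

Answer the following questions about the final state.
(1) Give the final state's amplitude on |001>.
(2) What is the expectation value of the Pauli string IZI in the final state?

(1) The amplitude on |001> is -I*sin(5*pi/16).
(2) The expectation value of IZI is 1.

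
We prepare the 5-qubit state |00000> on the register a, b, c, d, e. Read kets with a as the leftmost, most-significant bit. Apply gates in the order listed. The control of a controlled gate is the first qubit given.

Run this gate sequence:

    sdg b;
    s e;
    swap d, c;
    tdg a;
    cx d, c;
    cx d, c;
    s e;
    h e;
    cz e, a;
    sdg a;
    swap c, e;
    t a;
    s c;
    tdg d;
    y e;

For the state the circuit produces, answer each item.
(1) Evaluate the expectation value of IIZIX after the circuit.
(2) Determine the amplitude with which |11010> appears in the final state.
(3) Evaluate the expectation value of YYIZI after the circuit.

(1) The observable IIZIX averages to 0. Key observation: gates 5-6 undo each other exactly, leaving only the rest of the circuit to track.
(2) The final state's coefficient on |11010> equals 0.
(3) The expectation value of YYIZI is 0.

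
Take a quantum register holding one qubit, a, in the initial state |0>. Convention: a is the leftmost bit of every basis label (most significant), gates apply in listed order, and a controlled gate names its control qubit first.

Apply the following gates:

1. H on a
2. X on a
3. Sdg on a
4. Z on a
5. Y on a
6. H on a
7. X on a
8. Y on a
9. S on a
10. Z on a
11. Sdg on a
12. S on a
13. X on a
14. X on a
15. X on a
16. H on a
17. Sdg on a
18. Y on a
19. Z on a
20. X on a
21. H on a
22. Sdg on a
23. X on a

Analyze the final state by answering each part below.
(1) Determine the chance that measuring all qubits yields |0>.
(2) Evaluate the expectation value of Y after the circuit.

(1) The probability of measuring |0> is 1/2.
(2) The expectation value of Y is 1.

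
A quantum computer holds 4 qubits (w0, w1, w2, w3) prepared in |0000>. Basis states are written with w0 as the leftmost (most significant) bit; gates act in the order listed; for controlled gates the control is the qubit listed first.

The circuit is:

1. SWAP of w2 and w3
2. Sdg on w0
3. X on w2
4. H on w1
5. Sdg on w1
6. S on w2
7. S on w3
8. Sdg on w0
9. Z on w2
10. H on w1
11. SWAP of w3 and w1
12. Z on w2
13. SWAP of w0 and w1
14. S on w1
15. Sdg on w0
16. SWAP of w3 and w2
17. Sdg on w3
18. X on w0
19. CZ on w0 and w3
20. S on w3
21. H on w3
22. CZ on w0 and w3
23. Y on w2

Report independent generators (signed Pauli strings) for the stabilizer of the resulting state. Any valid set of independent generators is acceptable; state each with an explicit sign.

The final state is stabilized by the group generated by +IIYI, +IIIX, -ZIII, +IZII; other independent generating sets are equally valid.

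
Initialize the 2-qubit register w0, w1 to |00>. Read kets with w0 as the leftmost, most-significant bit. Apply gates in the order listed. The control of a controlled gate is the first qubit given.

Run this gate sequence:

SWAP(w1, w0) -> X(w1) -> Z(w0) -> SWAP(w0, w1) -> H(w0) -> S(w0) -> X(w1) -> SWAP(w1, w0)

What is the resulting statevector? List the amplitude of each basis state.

After the circuit, the state carries amplitude 0 on |00>, 0 on |01>, sqrt(2)/2 on |10>, -sqrt(2)*I/2 on |11>.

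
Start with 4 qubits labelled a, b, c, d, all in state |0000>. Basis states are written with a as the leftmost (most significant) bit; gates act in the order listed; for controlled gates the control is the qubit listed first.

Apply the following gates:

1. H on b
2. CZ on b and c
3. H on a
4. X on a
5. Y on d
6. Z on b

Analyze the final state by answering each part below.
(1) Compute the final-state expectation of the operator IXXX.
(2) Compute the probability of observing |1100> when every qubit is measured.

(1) The observable IXXX averages to 0.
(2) The probability of measuring |1100> is 0.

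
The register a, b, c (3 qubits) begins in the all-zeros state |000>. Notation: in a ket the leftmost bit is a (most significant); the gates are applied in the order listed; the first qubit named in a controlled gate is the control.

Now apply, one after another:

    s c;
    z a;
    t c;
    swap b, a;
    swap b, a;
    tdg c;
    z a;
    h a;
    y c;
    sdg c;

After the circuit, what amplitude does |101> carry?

The final state's coefficient on |101> equals sqrt(2)/2. Key observation: the block from step 2 through step 7 cancels to the identity and can be dropped.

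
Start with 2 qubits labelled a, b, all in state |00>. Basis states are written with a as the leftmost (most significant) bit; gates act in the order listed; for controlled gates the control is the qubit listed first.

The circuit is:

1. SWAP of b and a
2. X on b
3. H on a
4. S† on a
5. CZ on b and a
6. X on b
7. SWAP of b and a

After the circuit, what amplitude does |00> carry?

|00> carries amplitude sqrt(2)/2 in the final state.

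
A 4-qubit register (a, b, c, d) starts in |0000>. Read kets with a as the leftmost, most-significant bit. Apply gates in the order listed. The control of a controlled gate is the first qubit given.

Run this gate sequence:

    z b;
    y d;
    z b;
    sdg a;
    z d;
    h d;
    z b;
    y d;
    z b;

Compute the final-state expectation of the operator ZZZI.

The observable ZZZI averages to 1.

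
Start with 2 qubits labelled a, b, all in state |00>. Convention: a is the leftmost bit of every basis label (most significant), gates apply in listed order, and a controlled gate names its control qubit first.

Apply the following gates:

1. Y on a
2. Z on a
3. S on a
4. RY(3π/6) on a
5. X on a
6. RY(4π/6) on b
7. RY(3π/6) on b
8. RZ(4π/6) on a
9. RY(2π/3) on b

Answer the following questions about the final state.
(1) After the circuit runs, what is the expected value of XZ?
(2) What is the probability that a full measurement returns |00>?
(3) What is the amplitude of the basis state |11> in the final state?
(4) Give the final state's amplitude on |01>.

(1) The expectation value of XZ is sqrt(3)/4.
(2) A full measurement returns |00> with probability sqrt(3)/8 + 1/4.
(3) |11> carries amplitude -sqrt(3)*exp(I*pi/3)/4 + exp(I*pi/3)/4 in the final state.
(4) The amplitude on |01> is (1 - sqrt(3))*exp(2*I*pi/3)/4.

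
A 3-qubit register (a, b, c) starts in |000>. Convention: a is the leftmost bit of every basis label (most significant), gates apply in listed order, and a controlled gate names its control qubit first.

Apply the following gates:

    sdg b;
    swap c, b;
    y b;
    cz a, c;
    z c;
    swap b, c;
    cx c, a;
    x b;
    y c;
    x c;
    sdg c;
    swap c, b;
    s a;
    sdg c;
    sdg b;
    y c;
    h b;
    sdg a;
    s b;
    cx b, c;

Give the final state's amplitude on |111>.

The amplitude on |111> is -sqrt(2)*I/2.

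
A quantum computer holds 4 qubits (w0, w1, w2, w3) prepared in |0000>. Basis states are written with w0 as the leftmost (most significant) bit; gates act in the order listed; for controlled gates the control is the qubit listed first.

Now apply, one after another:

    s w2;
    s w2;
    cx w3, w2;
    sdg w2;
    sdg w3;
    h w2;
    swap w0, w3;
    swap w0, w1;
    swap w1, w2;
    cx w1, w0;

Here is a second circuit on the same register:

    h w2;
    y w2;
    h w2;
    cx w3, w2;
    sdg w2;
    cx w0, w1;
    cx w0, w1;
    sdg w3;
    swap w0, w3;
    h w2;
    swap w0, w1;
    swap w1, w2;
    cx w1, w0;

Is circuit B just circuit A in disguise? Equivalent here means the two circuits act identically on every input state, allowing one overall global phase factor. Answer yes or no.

No — the two circuits implement different unitaries, even allowing a global phase.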